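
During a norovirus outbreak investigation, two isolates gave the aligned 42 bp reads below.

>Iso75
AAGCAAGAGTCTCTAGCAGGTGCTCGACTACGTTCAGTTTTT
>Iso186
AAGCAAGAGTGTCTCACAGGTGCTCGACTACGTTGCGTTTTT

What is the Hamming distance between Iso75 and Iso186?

5

The sequences differ at positions 11 (C/G), 15 (A/C), 16 (G/A), 35 (C/G), 36 (A/C).
That gives 5 mismatches out of 42 aligned sites, so the Hamming distance is 5.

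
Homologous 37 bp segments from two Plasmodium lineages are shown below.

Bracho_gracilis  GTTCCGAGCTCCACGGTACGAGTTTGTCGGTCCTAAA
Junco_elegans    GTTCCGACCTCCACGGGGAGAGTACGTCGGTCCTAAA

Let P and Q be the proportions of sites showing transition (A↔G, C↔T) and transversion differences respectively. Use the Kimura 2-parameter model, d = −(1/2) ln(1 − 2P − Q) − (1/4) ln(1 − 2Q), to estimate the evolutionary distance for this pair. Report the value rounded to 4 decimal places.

The sequences differ at positions 8 (G/C, transversion), 17 (T/G, transversion), 18 (A/G, transition), 19 (C/A, transversion), 24 (T/A, transversion), 25 (T/C, transition).
Of the 6 differences, 2 transitions and 4 transversions over 37 sites: P = 2/37 = 0.054054, Q = 4/37 = 0.108108.
d = −0.5·ln(0.783784) − 0.25·ln(0.783784) = −0.5·(-0.243622) − 0.25·(-0.243622) = 0.1827.

0.1827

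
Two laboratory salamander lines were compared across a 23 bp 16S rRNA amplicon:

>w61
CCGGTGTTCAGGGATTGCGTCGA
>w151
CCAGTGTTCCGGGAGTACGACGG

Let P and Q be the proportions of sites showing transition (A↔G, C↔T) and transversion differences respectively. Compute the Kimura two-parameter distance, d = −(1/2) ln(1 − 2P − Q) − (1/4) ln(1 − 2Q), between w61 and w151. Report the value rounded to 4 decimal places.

0.3238

The sequences differ at positions 3 (G/A, transition), 10 (A/C, transversion), 15 (T/G, transversion), 17 (G/A, transition), 20 (T/A, transversion), 23 (A/G, transition).
Of the 6 differences, 3 transitions and 3 transversions over 23 sites: P = 3/23 = 0.130435, Q = 3/23 = 0.130435.
d = −0.5·ln(0.608695) − 0.25·ln(0.739130) = −0.5·(-0.496438) − 0.25·(-0.302281) = 0.3238.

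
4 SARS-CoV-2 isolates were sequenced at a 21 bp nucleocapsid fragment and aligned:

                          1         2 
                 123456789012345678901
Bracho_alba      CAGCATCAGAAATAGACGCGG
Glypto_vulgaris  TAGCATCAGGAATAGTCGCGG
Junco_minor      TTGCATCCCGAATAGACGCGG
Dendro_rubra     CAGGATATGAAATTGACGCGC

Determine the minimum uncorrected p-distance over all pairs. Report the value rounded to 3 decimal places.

0.143

Pairwise Hamming distances:
  Bracho_alba vs Glypto_vulgaris: 3
  Bracho_alba vs Junco_minor: 5
  Bracho_alba vs Dendro_rubra: 5
  Glypto_vulgaris vs Junco_minor: 4
  Glypto_vulgaris vs Dendro_rubra: 8
  Junco_minor vs Dendro_rubra: 9
The smallest is 3 mismatches, between Bracho_alba and Glypto_vulgaris; p = 3/21 = 0.143.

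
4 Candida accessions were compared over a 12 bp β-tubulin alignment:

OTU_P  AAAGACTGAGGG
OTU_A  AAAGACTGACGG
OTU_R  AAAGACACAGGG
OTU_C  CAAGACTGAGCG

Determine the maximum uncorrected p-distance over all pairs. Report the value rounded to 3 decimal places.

Pairwise Hamming distances:
  OTU_P vs OTU_A: 1
  OTU_P vs OTU_R: 2
  OTU_P vs OTU_C: 2
  OTU_A vs OTU_R: 3
  OTU_A vs OTU_C: 3
  OTU_R vs OTU_C: 4
The largest is 4 mismatches, between OTU_R and OTU_C; p = 4/12 = 0.333.

0.333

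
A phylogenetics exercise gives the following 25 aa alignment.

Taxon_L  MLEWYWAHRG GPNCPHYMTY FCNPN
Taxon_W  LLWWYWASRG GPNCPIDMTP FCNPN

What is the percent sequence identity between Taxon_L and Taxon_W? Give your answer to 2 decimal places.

Differing sites — 1:M/L; 3:E/W; 8:H/S; 16:H/I; 17:Y/D; 20:Y/P.
19 of the 25 sites match, so the percent identity is 19/25 × 100 = 76.00%.

76.00%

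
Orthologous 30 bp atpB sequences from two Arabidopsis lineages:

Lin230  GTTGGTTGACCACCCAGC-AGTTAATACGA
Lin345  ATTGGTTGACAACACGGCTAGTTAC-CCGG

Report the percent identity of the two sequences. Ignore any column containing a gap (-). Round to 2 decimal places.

Excluding the 2 gap columns leaves 28 comparable sites.
Differing sites — 1:G/A; 11:C/A; 14:C/A; 16:A/G; 25:A/C; 27:A/C; 30:A/G.
21 of the 28 comparable sites match, so the percent identity is 21/28 × 100 = 75.00%.

75.00%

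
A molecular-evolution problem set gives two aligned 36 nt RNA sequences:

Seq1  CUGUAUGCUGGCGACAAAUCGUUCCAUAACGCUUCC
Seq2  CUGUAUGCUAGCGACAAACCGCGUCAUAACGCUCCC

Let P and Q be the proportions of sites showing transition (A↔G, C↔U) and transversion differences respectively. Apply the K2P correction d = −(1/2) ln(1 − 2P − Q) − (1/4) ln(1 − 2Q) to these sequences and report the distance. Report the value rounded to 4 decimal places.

0.1966

Mismatches occur at site 10 (G/A, transition), site 19 (U/C, transition), site 22 (U/C, transition), site 23 (U/G, transversion), site 24 (C/U, transition), site 34 (U/C, transition).
Of the 6 differences, 5 transitions and 1 transversion over 36 sites: P = 5/36 = 0.138889, Q = 1/36 = 0.027778.
d = −0.5·ln(0.694444) − 0.25·ln(0.944444) = −0.5·(-0.364644) − 0.25·(-0.057159) = 0.1966.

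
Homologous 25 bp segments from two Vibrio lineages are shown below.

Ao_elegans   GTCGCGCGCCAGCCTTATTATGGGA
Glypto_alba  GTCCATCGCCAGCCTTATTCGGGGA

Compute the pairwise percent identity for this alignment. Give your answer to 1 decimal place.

80.0%

The sequences differ at positions 4 (G/C), 5 (C/A), 6 (G/T), 20 (A/C), 21 (T/G).
20 of the 25 sites match, so the percent identity is 20/25 × 100 = 80.0%.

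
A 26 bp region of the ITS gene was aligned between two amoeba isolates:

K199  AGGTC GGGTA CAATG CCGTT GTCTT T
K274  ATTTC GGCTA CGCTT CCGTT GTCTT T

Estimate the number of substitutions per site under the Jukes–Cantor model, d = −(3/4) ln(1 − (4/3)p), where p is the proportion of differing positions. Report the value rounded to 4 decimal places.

0.2758

The sequences differ at positions 2 (G/T), 3 (G/T), 8 (G/C), 12 (A/G), 13 (A/C), 15 (G/T).
p = 6/26 = 0.230769.
d = −0.75 · ln(1 − (4/3)·0.230769) = −0.75 · ln(0.692308) = −0.75 · (-0.367724) = 0.2758.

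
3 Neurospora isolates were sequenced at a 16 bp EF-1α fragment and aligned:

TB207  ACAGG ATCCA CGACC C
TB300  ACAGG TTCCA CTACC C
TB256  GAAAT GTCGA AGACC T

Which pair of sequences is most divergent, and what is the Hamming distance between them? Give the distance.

9

Pairwise Hamming distances:
  TB207 vs TB300: 2
  TB207 vs TB256: 8
  TB300 vs TB256: 9
The largest is 9, between TB300 and TB256.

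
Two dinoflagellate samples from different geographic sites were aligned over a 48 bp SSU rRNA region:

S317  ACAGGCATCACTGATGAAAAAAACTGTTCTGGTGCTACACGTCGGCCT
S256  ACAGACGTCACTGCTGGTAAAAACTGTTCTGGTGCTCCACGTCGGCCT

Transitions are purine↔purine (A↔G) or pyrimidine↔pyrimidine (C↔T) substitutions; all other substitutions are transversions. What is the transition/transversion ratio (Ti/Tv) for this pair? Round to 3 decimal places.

1.000

Differing sites — 5:G/A (Ti); 7:A/G (Ti); 14:A/C (Tv); 17:A/G (Ti); 18:A/T (Tv); 37:A/C (Tv).
Of the 6 differences, 3 transitions and 3 transversions, so Ti/Tv = 3/3 = 1.000.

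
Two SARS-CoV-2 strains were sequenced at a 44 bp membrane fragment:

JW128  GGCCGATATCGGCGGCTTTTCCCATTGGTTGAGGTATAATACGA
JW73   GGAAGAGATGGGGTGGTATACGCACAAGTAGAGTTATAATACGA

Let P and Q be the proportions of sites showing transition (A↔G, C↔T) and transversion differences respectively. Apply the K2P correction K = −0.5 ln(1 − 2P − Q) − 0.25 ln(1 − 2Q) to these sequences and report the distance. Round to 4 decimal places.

0.4676

Differing sites — 3:C/A (Tv); 4:C/A (Tv); 7:T/G (Tv); 10:C/G (Tv); 13:C/G (Tv); 14:G/T (Tv); 16:C/G (Tv); 18:T/A (Tv); 20:T/A (Tv); 22:C/G (Tv); 25:T/C (Ti); 26:T/A (Tv); 27:G/A (Ti); 30:T/A (Tv); 34:G/T (Tv).
Of the 15 differences, 2 transitions and 13 transversions over 44 sites: P = 2/44 = 0.045455, Q = 13/44 = 0.295455.
d = −0.5·ln(0.613635) − 0.25·ln(0.409090) = −0.5·(-0.488355) − 0.25·(-0.893820) = 0.4676.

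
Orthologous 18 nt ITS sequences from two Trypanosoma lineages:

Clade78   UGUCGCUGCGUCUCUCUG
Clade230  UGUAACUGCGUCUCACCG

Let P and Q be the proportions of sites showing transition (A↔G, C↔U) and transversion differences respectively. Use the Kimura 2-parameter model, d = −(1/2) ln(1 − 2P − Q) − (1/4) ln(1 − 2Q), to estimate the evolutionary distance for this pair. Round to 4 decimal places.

0.2656

Mismatches occur at site 4 (C↔A, transversion), site 5 (G↔A, transition), site 15 (U↔A, transversion), site 17 (U↔C, transition).
Of the 4 differences, 2 transitions and 2 transversions over 18 sites: P = 2/18 = 0.111111, Q = 2/18 = 0.111111.
d = −0.5·ln(0.666667) − 0.25·ln(0.777778) = −0.5·(-0.405465) − 0.25·(-0.251314) = 0.2656.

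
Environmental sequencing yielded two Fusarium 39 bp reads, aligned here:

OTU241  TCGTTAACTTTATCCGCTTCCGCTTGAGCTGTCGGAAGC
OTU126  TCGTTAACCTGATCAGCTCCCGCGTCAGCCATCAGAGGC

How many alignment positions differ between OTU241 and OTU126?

10

Mismatches occur at site 9 (T→C), site 11 (T→G), site 15 (C→A), site 19 (T→C), site 24 (T→G), site 26 (G→C), site 30 (T→C), site 31 (G→A), site 34 (G→A), site 37 (A→G).
That gives 10 mismatches out of 39 aligned sites, so the Hamming distance is 10.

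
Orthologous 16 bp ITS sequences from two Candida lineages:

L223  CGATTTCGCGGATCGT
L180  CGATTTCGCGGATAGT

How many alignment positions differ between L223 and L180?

Differing sites — 14:C/A.
That gives 1 mismatch out of 16 aligned sites, so the Hamming distance is 1.

1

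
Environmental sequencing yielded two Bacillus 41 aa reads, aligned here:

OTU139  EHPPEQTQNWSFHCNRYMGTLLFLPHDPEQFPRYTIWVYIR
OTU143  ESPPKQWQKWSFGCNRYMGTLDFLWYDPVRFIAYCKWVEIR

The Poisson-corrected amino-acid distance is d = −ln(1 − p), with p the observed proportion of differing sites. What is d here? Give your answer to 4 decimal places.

Mismatches occur at site 2 (H→S), site 5 (E→K), site 7 (T→W), site 9 (N→K), site 13 (H→G), site 22 (L→D), site 25 (P→W), site 26 (H→Y), site 29 (E→V), site 30 (Q→R), site 32 (P→I), site 33 (R→A), site 35 (T→C), site 36 (I→K), site 39 (Y→E).
p = 15/41 = 0.365854.
d = −ln(1 − 0.365854) = −ln(0.634146) = 0.4555.

0.4555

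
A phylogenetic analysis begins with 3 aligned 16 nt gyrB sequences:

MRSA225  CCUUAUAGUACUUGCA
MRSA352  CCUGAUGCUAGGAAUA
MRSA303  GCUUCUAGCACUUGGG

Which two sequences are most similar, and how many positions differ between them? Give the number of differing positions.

5

Pairwise Hamming distances:
  MRSA225 vs MRSA352: 8
  MRSA225 vs MRSA303: 5
  MRSA352 vs MRSA303: 12
The smallest is 5, between MRSA225 and MRSA303.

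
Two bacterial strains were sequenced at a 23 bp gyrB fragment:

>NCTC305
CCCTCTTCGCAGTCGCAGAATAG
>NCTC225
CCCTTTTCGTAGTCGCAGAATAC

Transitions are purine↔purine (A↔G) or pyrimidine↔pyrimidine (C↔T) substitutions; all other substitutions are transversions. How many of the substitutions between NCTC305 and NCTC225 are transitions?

2

Differing sites — 5:C/T (Ti); 10:C/T (Ti); 23:G/C (Tv).
Of the 3 differences, 2 transitions and 1 transversion, so the answer is 2.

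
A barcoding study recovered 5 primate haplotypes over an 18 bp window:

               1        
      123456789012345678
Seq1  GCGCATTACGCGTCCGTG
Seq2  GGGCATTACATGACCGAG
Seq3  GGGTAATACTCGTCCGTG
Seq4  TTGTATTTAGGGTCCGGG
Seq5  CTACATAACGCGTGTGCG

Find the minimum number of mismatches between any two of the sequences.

Pairwise Hamming distances:
  Seq1 vs Seq2: 5
  Seq1 vs Seq3: 4
  Seq1 vs Seq4: 7
  Seq1 vs Seq5: 7
  Seq2 vs Seq3: 6
  Seq2 vs Seq4: 9
  Seq2 vs Seq5: 10
  Seq3 vs Seq4: 8
  Seq3 vs Seq5: 10
  Seq4 vs Seq5: 10
The smallest is 4, between Seq1 and Seq3.

4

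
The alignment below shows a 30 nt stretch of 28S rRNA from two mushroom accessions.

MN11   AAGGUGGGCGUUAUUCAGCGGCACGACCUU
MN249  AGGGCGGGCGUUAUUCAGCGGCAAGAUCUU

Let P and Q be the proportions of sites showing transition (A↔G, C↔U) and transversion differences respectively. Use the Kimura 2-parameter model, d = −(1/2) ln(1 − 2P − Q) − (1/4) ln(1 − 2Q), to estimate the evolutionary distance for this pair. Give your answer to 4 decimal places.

The sequences differ at positions 2 (A/G, transition), 5 (U/C, transition), 24 (C/A, transversion), 27 (C/U, transition).
Of the 4 differences, 3 transitions and 1 transversion over 30 sites: P = 3/30 = 0.100000, Q = 1/30 = 0.033333.
d = −0.5·ln(0.766667) − 0.25·ln(0.933334) = −0.5·(-0.265703) − 0.25·(-0.068992) = 0.1501.

0.1501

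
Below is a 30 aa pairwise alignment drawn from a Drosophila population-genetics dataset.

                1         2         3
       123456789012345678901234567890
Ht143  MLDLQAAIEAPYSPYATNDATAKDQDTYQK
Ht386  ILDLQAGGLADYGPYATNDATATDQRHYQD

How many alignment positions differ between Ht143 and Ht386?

10

The sequences differ at positions 1 (M/I), 7 (A/G), 8 (I/G), 9 (E/L), 11 (P/D), 13 (S/G), 23 (K/T), 26 (D/R), 27 (T/H), 30 (K/D).
That gives 10 mismatches out of 30 aligned sites, so the Hamming distance is 10.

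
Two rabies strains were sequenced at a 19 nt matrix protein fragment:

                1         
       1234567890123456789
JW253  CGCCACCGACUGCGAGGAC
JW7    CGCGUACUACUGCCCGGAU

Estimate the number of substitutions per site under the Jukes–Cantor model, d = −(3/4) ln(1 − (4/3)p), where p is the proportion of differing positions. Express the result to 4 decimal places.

0.5068

The sequences differ at positions 4 (C/G), 5 (A/U), 6 (C/A), 8 (G/U), 14 (G/C), 15 (A/C), 19 (C/U).
p = 7/19 = 0.368421.
d = −0.75 · ln(1 − (4/3)·0.368421) = −0.75 · ln(0.508772) = −0.75 · (-0.675755) = 0.5068.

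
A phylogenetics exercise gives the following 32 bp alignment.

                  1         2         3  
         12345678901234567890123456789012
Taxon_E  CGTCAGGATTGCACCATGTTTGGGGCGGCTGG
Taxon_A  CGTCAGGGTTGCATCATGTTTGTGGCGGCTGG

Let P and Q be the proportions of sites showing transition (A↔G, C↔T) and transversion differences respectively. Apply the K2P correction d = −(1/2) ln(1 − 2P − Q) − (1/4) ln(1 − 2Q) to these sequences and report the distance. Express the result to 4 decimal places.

Differing sites — 8:A/G (Ti); 14:C/T (Ti); 23:G/T (Tv).
Of the 3 differences, 2 transitions and 1 transversion over 32 sites: P = 2/32 = 0.062500, Q = 1/32 = 0.031250.
d = −0.5·ln(0.843750) − 0.25·ln(0.937500) = −0.5·(-0.169899) − 0.25·(-0.064539) = 0.1011.

0.1011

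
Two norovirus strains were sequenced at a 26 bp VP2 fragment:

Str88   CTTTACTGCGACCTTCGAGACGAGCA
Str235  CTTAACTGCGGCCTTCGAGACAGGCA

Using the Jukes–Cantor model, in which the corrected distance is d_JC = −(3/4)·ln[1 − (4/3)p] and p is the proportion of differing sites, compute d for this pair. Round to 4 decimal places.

The sequences differ at positions 4 (T/A), 11 (A/G), 22 (G/A), 23 (A/G).
p = 4/26 = 0.153846.
d = −0.75 · ln(1 − (4/3)·0.153846) = −0.75 · ln(0.794872) = −0.75 · (-0.229574) = 0.1722.

0.1722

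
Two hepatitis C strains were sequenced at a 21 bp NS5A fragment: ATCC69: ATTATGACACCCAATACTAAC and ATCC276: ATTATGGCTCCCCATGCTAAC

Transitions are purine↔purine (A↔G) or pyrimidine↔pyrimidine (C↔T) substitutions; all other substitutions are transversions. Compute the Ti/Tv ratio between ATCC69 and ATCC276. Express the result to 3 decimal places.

1.000

Mismatches occur at site 7 (A→G, transition), site 9 (A→T, transversion), site 13 (A→C, transversion), site 16 (A→G, transition).
Of the 4 differences, 2 transitions and 2 transversions, so Ti/Tv = 2/2 = 1.000.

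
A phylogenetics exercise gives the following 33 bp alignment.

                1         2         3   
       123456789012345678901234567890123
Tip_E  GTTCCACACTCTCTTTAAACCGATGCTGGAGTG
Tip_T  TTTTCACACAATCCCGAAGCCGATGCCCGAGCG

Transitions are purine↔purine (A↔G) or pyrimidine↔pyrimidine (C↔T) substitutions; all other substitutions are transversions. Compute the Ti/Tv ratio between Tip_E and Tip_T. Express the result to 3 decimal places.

Mismatches occur at site 1 (G/T, transversion), site 4 (C/T, transition), site 10 (T/A, transversion), site 11 (C/A, transversion), site 14 (T/C, transition), site 15 (T/C, transition), site 16 (T/G, transversion), site 19 (A/G, transition), site 27 (T/C, transition), site 28 (G/C, transversion), site 32 (T/C, transition).
Of the 11 differences, 6 transitions and 5 transversions, so Ti/Tv = 6/5 = 1.200.

1.200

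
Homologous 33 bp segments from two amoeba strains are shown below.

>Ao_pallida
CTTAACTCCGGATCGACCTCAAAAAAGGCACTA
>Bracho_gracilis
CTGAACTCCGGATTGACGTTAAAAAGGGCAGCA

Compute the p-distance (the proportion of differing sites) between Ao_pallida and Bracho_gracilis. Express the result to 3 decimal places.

0.212

Differing sites — 3:T/G; 14:C/T; 18:C/G; 20:C/T; 26:A/G; 31:C/G; 32:T/C.
There are 7 differences over 33 sites, so p = 7/33 = 0.212.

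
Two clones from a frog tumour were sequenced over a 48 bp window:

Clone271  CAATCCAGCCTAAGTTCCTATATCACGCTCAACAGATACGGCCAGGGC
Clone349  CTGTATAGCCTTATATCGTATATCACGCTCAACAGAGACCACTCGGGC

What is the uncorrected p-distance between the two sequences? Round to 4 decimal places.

Differing sites — 2:A/T; 3:A/G; 5:C/A; 6:C/T; 12:A/T; 14:G/T; 15:T/A; 18:C/G; 37:T/G; 40:G/C; 41:G/A; 43:C/T; 44:A/C.
There are 13 differences over 48 sites, so p = 13/48 = 0.2708.

0.2708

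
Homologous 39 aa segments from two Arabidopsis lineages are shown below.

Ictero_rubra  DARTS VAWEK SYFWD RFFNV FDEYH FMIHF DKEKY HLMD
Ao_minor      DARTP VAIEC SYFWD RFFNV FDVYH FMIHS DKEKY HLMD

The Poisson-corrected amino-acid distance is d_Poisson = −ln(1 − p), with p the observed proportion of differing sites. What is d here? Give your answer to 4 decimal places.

0.1372

The sequences differ at positions 5 (S/P), 8 (W/I), 10 (K/C), 23 (E/V), 30 (F/S).
p = 5/39 = 0.128205.
d = −ln(1 − 0.128205) = −ln(0.871795) = 0.1372.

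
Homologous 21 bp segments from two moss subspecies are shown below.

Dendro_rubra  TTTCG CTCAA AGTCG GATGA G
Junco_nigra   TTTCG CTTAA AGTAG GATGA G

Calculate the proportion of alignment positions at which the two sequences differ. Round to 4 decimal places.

Mismatches occur at site 8 (C↔T), site 14 (C↔A).
There are 2 differences over 21 sites, so p = 2/21 = 0.0952.

0.0952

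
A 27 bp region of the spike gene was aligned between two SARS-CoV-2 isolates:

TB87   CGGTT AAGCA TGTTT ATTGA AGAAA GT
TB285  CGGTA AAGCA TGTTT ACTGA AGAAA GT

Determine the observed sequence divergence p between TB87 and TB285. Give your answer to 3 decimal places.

0.074

Mismatches occur at site 5 (T/A), site 17 (T/C).
There are 2 differences over 27 sites, so p = 2/27 = 0.074.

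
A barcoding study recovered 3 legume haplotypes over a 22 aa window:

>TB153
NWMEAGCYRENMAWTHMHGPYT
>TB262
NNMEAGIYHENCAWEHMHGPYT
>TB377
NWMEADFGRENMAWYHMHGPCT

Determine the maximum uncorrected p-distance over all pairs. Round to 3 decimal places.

0.364

Pairwise Hamming distances:
  TB153 vs TB262: 5
  TB153 vs TB377: 5
  TB262 vs TB377: 8
The largest is 8 mismatches, between TB262 and TB377; p = 8/22 = 0.364.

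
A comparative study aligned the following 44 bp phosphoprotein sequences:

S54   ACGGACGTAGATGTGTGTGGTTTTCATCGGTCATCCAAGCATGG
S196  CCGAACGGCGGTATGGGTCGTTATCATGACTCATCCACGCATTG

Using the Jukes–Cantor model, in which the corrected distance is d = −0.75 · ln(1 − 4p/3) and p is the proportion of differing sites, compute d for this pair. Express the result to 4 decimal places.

0.4141

Mismatches occur at site 1 (A→C), site 4 (G→A), site 8 (T→G), site 9 (A→C), site 11 (A→G), site 13 (G→A), site 16 (T→G), site 19 (G→C), site 23 (T→A), site 28 (C→G), site 29 (G→A), site 30 (G→C), site 38 (A→C), site 43 (G→T).
p = 14/44 = 0.318182.
d = −0.75 · ln(1 − (4/3)·0.318182) = −0.75 · ln(0.575757) = −0.75 · (-0.552070) = 0.4141.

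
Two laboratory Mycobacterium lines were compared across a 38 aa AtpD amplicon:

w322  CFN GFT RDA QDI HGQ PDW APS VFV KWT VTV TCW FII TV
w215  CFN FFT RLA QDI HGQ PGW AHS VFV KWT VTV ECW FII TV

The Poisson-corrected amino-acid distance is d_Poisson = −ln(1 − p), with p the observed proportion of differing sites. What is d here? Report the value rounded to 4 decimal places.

Differing sites — 4:G/F; 8:D/L; 17:D/G; 20:P/H; 31:T/E.
p = 5/38 = 0.131579.
d = −ln(1 − 0.131579) = −ln(0.868421) = 0.1411.

0.1411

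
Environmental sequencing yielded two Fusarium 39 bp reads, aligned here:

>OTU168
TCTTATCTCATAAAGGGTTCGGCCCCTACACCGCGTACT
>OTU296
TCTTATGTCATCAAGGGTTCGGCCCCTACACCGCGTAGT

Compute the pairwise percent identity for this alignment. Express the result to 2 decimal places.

Mismatches occur at site 7 (C↔G), site 12 (A↔C), site 38 (C↔G).
36 of the 39 sites match, so the percent identity is 36/39 × 100 = 92.31%.

92.31%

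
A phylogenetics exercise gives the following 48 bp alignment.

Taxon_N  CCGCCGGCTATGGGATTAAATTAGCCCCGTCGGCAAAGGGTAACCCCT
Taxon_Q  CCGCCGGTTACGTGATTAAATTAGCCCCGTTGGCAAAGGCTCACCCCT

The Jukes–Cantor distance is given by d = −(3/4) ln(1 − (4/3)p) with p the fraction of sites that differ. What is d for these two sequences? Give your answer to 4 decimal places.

0.1367

Differing sites — 8:C/T; 11:T/C; 13:G/T; 31:C/T; 40:G/C; 42:A/C.
p = 6/48 = 0.125000.
d = −0.75 · ln(1 − (4/3)·0.125000) = −0.75 · ln(0.833333) = −0.75 · (-0.182322) = 0.1367.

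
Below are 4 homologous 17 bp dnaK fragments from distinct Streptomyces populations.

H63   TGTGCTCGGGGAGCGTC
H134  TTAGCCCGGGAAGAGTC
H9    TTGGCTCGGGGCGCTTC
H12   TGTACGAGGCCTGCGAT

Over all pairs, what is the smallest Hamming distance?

4

Pairwise Hamming distances:
  H63 vs H134: 5
  H63 vs H9: 4
  H63 vs H12: 8
  H134 vs H9: 6
  H134 vs H12: 11
  H9 vs H12: 11
The smallest is 4, between H63 and H9.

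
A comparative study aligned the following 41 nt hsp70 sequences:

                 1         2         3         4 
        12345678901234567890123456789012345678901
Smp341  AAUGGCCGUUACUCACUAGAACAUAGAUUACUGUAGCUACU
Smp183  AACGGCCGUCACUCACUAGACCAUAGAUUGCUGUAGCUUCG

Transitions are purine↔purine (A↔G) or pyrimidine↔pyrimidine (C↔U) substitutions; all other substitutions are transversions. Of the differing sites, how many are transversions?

3

Differing sites — 3:U/C (Ti); 10:U/C (Ti); 21:A/C (Tv); 30:A/G (Ti); 39:A/U (Tv); 41:U/G (Tv).
Of the 6 differences, 3 transitions and 3 transversions, so the answer is 3.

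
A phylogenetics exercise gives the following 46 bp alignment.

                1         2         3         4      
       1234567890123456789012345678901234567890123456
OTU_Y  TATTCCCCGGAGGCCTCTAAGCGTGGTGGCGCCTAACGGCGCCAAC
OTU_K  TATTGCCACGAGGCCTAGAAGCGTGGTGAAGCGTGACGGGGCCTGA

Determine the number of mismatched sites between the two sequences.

Mismatches occur at site 5 (C/G), site 8 (C/A), site 9 (G/C), site 17 (C/A), site 18 (T/G), site 29 (G/A), site 30 (C/A), site 33 (C/G), site 35 (A/G), site 40 (C/G), site 44 (A/T), site 45 (A/G), site 46 (C/A).
That gives 13 mismatches out of 46 aligned sites, so the Hamming distance is 13.

13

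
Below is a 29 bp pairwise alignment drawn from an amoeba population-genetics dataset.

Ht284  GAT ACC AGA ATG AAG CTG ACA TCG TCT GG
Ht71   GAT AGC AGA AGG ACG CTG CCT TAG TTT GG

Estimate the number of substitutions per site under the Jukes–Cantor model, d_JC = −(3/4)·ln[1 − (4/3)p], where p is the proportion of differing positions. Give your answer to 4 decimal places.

Differing sites — 5:C/G; 11:T/G; 14:A/C; 19:A/C; 21:A/T; 23:C/A; 26:C/T.
p = 7/29 = 0.241379.
d = −0.75 · ln(1 − (4/3)·0.241379) = −0.75 · ln(0.678161) = −0.75 · (-0.388371) = 0.2913.

0.2913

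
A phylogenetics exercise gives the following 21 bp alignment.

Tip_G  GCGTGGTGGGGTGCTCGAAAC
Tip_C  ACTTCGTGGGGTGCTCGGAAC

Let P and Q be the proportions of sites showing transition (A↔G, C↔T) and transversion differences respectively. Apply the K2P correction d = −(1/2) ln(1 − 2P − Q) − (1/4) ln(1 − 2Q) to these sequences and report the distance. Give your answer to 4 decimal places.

0.2211

The sequences differ at positions 1 (G/A, transition), 3 (G/T, transversion), 5 (G/C, transversion), 18 (A/G, transition).
Of the 4 differences, 2 transitions and 2 transversions over 21 sites: P = 2/21 = 0.095238, Q = 2/21 = 0.095238.
d = −0.5·ln(0.714286) − 0.25·ln(0.809524) = −0.5·(-0.336472) − 0.25·(-0.211309) = 0.2211.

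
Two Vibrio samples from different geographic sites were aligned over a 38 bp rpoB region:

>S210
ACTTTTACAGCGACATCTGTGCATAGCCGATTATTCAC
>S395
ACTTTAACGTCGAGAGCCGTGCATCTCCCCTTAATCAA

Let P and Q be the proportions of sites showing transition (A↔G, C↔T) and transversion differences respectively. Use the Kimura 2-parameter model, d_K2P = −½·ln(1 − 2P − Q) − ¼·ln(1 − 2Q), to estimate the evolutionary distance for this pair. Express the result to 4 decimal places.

0.4166

The sequences differ at positions 6 (T/A, transversion), 9 (A/G, transition), 10 (G/T, transversion), 14 (C/G, transversion), 16 (T/G, transversion), 18 (T/C, transition), 25 (A/C, transversion), 26 (G/T, transversion), 29 (G/C, transversion), 30 (A/C, transversion), 34 (T/A, transversion), 38 (C/A, transversion).
Of the 12 differences, 2 transitions and 10 transversions over 38 sites: P = 2/38 = 0.052632, Q = 10/38 = 0.263158.
d = −0.5·ln(0.631578) − 0.25·ln(0.473684) = −0.5·(-0.459534) − 0.25·(-0.747215) = 0.4166.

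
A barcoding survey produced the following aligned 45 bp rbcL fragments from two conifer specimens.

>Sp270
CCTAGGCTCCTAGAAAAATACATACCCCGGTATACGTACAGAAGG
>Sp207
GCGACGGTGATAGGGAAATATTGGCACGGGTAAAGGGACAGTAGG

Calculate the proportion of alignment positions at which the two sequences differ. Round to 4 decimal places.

0.4000

Differing sites — 1:C/G; 3:T/G; 5:G/C; 7:C/G; 9:C/G; 10:C/A; 14:A/G; 15:A/G; 21:C/T; 22:A/T; 23:T/G; 24:A/G; 26:C/A; 28:C/G; 33:T/A; 35:C/G; 37:T/G; 42:A/T.
There are 18 differences over 45 sites, so p = 18/45 = 0.4000.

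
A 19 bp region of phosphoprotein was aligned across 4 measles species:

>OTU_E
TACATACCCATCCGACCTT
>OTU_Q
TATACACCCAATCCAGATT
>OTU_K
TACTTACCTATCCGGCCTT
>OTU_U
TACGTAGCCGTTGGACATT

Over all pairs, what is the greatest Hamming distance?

10

Pairwise Hamming distances:
  OTU_E vs OTU_Q: 7
  OTU_E vs OTU_K: 3
  OTU_E vs OTU_U: 6
  OTU_Q vs OTU_K: 10
  OTU_Q vs OTU_U: 9
  OTU_K vs OTU_U: 8
The largest is 10, between OTU_Q and OTU_K.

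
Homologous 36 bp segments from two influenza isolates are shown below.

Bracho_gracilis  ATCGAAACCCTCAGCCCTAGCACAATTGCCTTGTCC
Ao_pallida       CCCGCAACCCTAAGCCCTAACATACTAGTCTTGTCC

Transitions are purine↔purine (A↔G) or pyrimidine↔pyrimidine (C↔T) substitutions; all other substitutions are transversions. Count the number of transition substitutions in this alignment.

4

The sequences differ at positions 1 (A/C, transversion), 2 (T/C, transition), 5 (A/C, transversion), 12 (C/A, transversion), 20 (G/A, transition), 23 (C/T, transition), 25 (A/C, transversion), 27 (T/A, transversion), 29 (C/T, transition).
Of the 9 differences, 4 transitions and 5 transversions, so the answer is 4.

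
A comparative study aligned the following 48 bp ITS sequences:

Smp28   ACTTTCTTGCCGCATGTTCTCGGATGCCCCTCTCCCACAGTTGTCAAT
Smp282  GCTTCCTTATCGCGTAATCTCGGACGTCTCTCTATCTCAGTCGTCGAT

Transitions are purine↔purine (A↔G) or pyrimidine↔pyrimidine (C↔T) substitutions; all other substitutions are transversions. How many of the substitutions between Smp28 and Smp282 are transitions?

12

The sequences differ at positions 1 (A/G, transition), 5 (T/C, transition), 9 (G/A, transition), 10 (C/T, transition), 14 (A/G, transition), 16 (G/A, transition), 17 (T/A, transversion), 25 (T/C, transition), 27 (C/T, transition), 29 (C/T, transition), 34 (C/A, transversion), 35 (C/T, transition), 37 (A/T, transversion), 42 (T/C, transition), 46 (A/G, transition).
Of the 15 differences, 12 transitions and 3 transversions, so the answer is 12.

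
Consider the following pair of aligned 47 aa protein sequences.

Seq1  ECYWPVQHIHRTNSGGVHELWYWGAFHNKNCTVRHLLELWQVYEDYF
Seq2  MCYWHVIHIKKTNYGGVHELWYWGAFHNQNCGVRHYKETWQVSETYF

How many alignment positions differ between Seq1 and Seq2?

13

The sequences differ at positions 1 (E/M), 5 (P/H), 7 (Q/I), 10 (H/K), 11 (R/K), 14 (S/Y), 29 (K/Q), 32 (T/G), 36 (L/Y), 37 (L/K), 39 (L/T), 43 (Y/S), 45 (D/T).
That gives 13 mismatches out of 47 aligned sites, so the Hamming distance is 13.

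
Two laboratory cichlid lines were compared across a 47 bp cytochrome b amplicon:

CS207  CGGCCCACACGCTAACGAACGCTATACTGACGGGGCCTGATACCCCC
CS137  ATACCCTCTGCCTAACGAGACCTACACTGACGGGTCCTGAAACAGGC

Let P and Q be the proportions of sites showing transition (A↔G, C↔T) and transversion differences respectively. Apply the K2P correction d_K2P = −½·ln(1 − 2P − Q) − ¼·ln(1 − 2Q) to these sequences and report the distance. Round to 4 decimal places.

0.4604

Mismatches occur at site 1 (C/A, transversion), site 2 (G/T, transversion), site 3 (G/A, transition), site 7 (A/T, transversion), site 9 (A/T, transversion), site 10 (C/G, transversion), site 11 (G/C, transversion), site 19 (A/G, transition), site 20 (C/A, transversion), site 21 (G/C, transversion), site 25 (T/C, transition), site 35 (G/T, transversion), site 41 (T/A, transversion), site 44 (C/A, transversion), site 45 (C/G, transversion), site 46 (C/G, transversion).
Of the 16 differences, 3 transitions and 13 transversions over 47 sites: P = 3/47 = 0.063830, Q = 13/47 = 0.276596.
d = −0.5·ln(0.595744) − 0.25·ln(0.446808) = −0.5·(-0.517944) − 0.25·(-0.805626) = 0.4604.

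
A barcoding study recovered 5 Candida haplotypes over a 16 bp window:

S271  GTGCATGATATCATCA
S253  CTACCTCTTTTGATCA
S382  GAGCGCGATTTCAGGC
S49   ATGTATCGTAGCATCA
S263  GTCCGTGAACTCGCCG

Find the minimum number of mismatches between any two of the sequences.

Pairwise Hamming distances:
  S271 vs S253: 7
  S271 vs S382: 7
  S271 vs S49: 5
  S271 vs S263: 7
  S253 vs S382: 11
  S253 vs S49: 8
  S253 vs S263: 11
  S382 vs S49: 12
  S382 vs S263: 9
  S49 vs S263: 12
The smallest is 5, between S271 and S49.

5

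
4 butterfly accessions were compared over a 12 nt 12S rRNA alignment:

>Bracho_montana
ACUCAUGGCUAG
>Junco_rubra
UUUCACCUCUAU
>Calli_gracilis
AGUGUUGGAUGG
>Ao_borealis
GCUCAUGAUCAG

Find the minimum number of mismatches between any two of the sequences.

Pairwise Hamming distances:
  Bracho_montana vs Junco_rubra: 6
  Bracho_montana vs Calli_gracilis: 5
  Bracho_montana vs Ao_borealis: 4
  Junco_rubra vs Calli_gracilis: 10
  Junco_rubra vs Ao_borealis: 8
  Calli_gracilis vs Ao_borealis: 8
The smallest is 4, between Bracho_montana and Ao_borealis.

4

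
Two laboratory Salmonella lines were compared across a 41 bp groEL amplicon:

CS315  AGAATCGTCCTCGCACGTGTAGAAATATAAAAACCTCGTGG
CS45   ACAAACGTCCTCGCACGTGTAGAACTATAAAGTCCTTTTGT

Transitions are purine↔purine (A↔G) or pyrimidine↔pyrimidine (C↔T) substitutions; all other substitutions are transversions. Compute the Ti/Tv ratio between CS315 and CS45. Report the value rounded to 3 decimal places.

Mismatches occur at site 2 (G/C, transversion), site 5 (T/A, transversion), site 25 (A/C, transversion), site 32 (A/G, transition), site 33 (A/T, transversion), site 37 (C/T, transition), site 38 (G/T, transversion), site 41 (G/T, transversion).
Of the 8 differences, 2 transitions and 6 transversions, so Ti/Tv = 2/6 = 0.333.

0.333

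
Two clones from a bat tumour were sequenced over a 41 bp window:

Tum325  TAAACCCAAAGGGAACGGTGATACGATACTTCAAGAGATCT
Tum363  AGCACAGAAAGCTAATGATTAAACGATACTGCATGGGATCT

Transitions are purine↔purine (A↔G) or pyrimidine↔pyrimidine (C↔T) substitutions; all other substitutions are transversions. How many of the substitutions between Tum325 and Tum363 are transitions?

4

The sequences differ at positions 1 (T/A, transversion), 2 (A/G, transition), 3 (A/C, transversion), 6 (C/A, transversion), 7 (C/G, transversion), 12 (G/C, transversion), 13 (G/T, transversion), 16 (C/T, transition), 18 (G/A, transition), 20 (G/T, transversion), 22 (T/A, transversion), 31 (T/G, transversion), 34 (A/T, transversion), 36 (A/G, transition).
Of the 14 differences, 4 transitions and 10 transversions, so the answer is 4.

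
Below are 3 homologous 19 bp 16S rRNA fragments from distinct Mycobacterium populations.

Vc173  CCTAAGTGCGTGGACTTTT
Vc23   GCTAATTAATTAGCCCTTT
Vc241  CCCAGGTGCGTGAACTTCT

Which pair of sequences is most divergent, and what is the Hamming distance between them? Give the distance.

Pairwise Hamming distances:
  Vc173 vs Vc23: 8
  Vc173 vs Vc241: 4
  Vc23 vs Vc241: 12
The largest is 12, between Vc23 and Vc241.

12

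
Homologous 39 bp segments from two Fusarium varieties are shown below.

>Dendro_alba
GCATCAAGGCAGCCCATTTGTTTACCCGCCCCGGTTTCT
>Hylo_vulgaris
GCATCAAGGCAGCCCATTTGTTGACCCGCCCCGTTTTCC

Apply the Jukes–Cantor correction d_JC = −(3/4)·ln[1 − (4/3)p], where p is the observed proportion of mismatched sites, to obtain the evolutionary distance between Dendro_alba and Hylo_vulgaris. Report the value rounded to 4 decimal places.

0.0812

The sequences differ at positions 23 (T/G), 34 (G/T), 39 (T/C).
p = 3/39 = 0.076923.
d = −0.75 · ln(1 − (4/3)·0.076923) = −0.75 · ln(0.897436) = −0.75 · (-0.108213) = 0.0812.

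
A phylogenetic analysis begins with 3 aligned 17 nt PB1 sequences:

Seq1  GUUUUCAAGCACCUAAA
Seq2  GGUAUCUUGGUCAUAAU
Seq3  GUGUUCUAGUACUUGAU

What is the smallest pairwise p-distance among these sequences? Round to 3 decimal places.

0.353

Pairwise Hamming distances:
  Seq1 vs Seq2: 8
  Seq1 vs Seq3: 6
  Seq2 vs Seq3: 8
The smallest is 6 mismatches, between Seq1 and Seq3; p = 6/17 = 0.353.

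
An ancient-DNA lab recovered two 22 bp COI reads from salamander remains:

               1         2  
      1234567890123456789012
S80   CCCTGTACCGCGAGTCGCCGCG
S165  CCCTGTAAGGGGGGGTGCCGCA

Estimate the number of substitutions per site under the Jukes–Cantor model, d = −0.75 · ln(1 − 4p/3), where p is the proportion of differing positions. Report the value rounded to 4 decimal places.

The sequences differ at positions 8 (C/A), 9 (C/G), 11 (C/G), 13 (A/G), 15 (T/G), 16 (C/T), 22 (G/A).
p = 7/22 = 0.318182.
d = −0.75 · ln(1 − (4/3)·0.318182) = −0.75 · ln(0.575757) = −0.75 · (-0.552070) = 0.4141.

0.4141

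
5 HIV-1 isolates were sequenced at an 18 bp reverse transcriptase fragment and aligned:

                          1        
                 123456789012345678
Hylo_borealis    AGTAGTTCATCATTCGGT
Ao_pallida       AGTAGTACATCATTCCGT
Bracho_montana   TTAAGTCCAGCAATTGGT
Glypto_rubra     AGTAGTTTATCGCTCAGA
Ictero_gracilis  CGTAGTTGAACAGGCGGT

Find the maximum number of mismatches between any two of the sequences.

Pairwise Hamming distances:
  Hylo_borealis vs Ao_pallida: 2
  Hylo_borealis vs Bracho_montana: 7
  Hylo_borealis vs Glypto_rubra: 5
  Hylo_borealis vs Ictero_gracilis: 5
  Ao_pallida vs Bracho_montana: 8
  Ao_pallida vs Glypto_rubra: 6
  Ao_pallida vs Ictero_gracilis: 7
  Bracho_montana vs Glypto_rubra: 11
  Bracho_montana vs Ictero_gracilis: 9
  Glypto_rubra vs Ictero_gracilis: 8
The largest is 11, between Bracho_montana and Glypto_rubra.

11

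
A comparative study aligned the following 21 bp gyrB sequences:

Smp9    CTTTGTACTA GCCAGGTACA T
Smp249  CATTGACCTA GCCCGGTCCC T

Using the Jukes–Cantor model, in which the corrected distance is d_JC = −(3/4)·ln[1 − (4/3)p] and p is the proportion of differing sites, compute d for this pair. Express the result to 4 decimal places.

0.3597

Mismatches occur at site 2 (T/A), site 6 (T/A), site 7 (A/C), site 14 (A/C), site 18 (A/C), site 20 (A/C).
p = 6/21 = 0.285714.
d = −0.75 · ln(1 − (4/3)·0.285714) = −0.75 · ln(0.619048) = −0.75 · (-0.479572) = 0.3597.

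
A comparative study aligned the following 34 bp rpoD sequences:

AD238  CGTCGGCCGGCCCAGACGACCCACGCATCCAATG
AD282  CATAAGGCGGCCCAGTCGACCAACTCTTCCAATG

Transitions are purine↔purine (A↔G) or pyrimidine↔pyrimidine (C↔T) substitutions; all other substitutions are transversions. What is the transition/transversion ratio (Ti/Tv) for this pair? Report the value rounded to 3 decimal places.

0.333

The sequences differ at positions 2 (G/A, transition), 4 (C/A, transversion), 5 (G/A, transition), 7 (C/G, transversion), 16 (A/T, transversion), 22 (C/A, transversion), 25 (G/T, transversion), 27 (A/T, transversion).
Of the 8 differences, 2 transitions and 6 transversions, so Ti/Tv = 2/6 = 0.333.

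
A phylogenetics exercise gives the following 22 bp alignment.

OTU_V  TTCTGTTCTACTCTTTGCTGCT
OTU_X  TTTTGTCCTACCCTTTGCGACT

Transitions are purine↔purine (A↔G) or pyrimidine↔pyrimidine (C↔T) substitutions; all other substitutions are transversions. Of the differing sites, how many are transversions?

1

Differing sites — 3:C/T (Ti); 7:T/C (Ti); 12:T/C (Ti); 19:T/G (Tv); 20:G/A (Ti).
Of the 5 differences, 4 transitions and 1 transversion, so the answer is 1.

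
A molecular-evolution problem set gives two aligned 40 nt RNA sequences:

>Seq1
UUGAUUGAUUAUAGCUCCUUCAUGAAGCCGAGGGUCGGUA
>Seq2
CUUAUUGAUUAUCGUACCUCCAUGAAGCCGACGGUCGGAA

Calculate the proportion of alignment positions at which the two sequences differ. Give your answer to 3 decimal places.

0.200

The sequences differ at positions 1 (U/C), 3 (G/U), 13 (A/C), 15 (C/U), 16 (U/A), 20 (U/C), 32 (G/C), 39 (U/A).
There are 8 differences over 40 sites, so p = 8/40 = 0.200.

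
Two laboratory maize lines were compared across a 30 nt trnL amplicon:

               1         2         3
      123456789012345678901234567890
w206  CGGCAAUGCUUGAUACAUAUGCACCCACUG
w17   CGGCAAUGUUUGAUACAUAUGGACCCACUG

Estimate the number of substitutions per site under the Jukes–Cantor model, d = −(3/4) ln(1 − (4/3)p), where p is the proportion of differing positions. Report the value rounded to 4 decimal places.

The sequences differ at positions 9 (C/U), 22 (C/G).
p = 2/30 = 0.066667.
d = −0.75 · ln(1 − (4/3)·0.066667) = −0.75 · ln(0.911111) = −0.75 · (-0.093091) = 0.0698.

0.0698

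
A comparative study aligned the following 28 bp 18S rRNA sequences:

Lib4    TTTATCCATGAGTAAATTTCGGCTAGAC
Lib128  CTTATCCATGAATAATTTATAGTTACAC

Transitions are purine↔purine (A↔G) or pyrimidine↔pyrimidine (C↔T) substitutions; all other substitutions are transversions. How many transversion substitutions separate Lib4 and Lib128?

3

The sequences differ at positions 1 (T/C, transition), 12 (G/A, transition), 16 (A/T, transversion), 19 (T/A, transversion), 20 (C/T, transition), 21 (G/A, transition), 23 (C/T, transition), 26 (G/C, transversion).
Of the 8 differences, 5 transitions and 3 transversions, so the answer is 3.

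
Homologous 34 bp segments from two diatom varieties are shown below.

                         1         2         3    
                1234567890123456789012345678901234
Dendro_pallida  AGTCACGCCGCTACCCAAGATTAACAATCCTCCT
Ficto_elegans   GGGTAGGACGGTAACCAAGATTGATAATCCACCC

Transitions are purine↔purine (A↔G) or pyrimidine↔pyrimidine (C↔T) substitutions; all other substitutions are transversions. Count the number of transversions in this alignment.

Mismatches occur at site 1 (A↔G, transition), site 3 (T↔G, transversion), site 4 (C↔T, transition), site 6 (C↔G, transversion), site 8 (C↔A, transversion), site 11 (C↔G, transversion), site 14 (C↔A, transversion), site 23 (A↔G, transition), site 25 (C↔T, transition), site 31 (T↔A, transversion), site 34 (T↔C, transition).
Of the 11 differences, 5 transitions and 6 transversions, so the answer is 6.

6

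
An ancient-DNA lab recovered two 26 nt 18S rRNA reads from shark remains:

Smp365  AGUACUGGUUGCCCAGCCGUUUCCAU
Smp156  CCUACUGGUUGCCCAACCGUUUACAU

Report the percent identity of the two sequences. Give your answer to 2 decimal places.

84.62%

Differing sites — 1:A/C; 2:G/C; 16:G/A; 23:C/A.
22 of the 26 sites match, so the percent identity is 22/26 × 100 = 84.62%.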